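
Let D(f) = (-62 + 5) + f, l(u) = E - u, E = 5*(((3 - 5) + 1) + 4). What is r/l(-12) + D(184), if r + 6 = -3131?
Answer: 292/27 ≈ 10.815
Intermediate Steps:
E = 15 (E = 5*((-2 + 1) + 4) = 5*(-1 + 4) = 5*3 = 15)
r = -3137 (r = -6 - 3131 = -3137)
l(u) = 15 - u
D(f) = -57 + f
r/l(-12) + D(184) = -3137/(15 - 1*(-12)) + (-57 + 184) = -3137/(15 + 12) + 127 = -3137/27 + 127 = 292/27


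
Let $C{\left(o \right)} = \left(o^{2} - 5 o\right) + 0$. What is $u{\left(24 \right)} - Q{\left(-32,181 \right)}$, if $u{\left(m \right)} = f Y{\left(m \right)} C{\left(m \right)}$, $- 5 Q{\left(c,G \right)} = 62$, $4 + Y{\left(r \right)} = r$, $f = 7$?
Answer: $\frac{319262}{5} \approx 63852.0$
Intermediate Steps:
$C{\left(o \right)} = o^{2} - 5 o$
$Y{\left(r \right)} = -4 + r$
$Q{\left(c,G \right)} = - \frac{62}{5}$ ($Q{\left(c,G \right)} = \left(- \frac{1}{5}\right) 62 = - \frac{62}{5}$)
$u{\left(m \right)} = m \left(-28 + 7 m\right) \left(-5 + m\right)$ ($u{\left(m \right)} = 7 \left(-4 + m\right) m \left(-5 + m\right) = \left(-28 + 7 m\right) m \left(-5 + m\right) = m \left(-28 + 7 m\right) \left(-5 + m\right)$)
$u{\left(24 \right)} - Q{\left(-32,181 \right)} = 7 \cdot 24 \left(-5 + 24\right) \left(-4 + 24\right) - - \frac{62}{5} = 7 \cdot 24 \cdot 19 \cdot 20 + \frac{62}{5} = 63840 + \frac{62}{5} = \frac{319262}{5}$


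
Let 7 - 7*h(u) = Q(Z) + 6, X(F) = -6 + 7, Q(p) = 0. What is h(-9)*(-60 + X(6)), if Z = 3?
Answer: -59/7 ≈ -8.4286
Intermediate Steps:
X(F) = 1
h(u) = 1/7 (h(u) = 1 - (0 + 6)/7 = 1 - 1/7*6 = 1 - 6/7 = 1/7)
h(-9)*(-60 + X(6)) = (-60 + 1)/7 = (1/7)*(-59) = -59/7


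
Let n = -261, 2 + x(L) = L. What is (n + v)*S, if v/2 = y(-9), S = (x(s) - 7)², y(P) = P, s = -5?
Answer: -54684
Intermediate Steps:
x(L) = -2 + L
S = 196 (S = ((-2 - 5) - 7)² = (-7 - 7)² = (-14)² = 196)
v = -18 (v = 2*(-9) = -18)
(n + v)*S = (-261 - 18)*196 = -279*196 = -54684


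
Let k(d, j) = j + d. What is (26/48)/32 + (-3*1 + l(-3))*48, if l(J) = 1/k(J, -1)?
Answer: -119795/768 ≈ -155.98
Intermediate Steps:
k(d, j) = d + j
l(J) = 1/(-1 + J) (l(J) = 1/(J - 1) = 1/(-1 + J))
(26/48)/32 + (-3*1 + l(-3))*48 = (26/48)/32 + (-3*1 + 1/(-1 - 3))*48 = (26*(1/48))*(1/32) + (-3 + 1/(-4))*48 = (13/24)*(1/32) + (-3 - ¼)*48 = 13/768 - 13/4*48 = 13/768 - 156 = -119795/768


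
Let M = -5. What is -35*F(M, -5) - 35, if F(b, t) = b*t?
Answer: -910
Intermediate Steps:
-35*F(M, -5) - 35 = -(-175)*(-5) - 35 = -35*25 - 35 = -875 - 35 = -910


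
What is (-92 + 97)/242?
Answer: 5/242 ≈ 0.020661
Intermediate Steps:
(-92 + 97)/242 = 5*(1/242) = 5/242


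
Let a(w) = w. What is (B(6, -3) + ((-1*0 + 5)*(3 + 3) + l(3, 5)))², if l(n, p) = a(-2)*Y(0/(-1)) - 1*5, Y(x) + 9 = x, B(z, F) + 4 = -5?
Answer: 1156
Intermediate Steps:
B(z, F) = -9 (B(z, F) = -4 - 5 = -9)
Y(x) = -9 + x
l(n, p) = 13 (l(n, p) = -2*(-9 + 0/(-1)) - 1*5 = -2*(-9 + 0*(-1)) - 5 = -2*(-9 + 0) - 5 = -2*(-9) - 5 = 18 - 5 = 13)
(B(6, -3) + ((-1*0 + 5)*(3 + 3) + l(3, 5)))² = (-9 + ((-1*0 + 5)*(3 + 3) + 13))² = (-9 + ((0 + 5)*6 + 13))² = (-9 + (5*6 + 13))² = (-9 + (30 + 13))² = (-9 + 43)² = 34² = 1156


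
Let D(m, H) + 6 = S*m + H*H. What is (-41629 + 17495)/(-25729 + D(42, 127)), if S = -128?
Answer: 1097/681 ≈ 1.6109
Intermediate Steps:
D(m, H) = -6 + H² - 128*m (D(m, H) = -6 + (-128*m + H*H) = -6 + (-128*m + H²) = -6 + (H² - 128*m) = -6 + H² - 128*m)
(-41629 + 17495)/(-25729 + D(42, 127)) = (-41629 + 17495)/(-25729 + (-6 + 127² - 128*42)) = -24134/(-25729 + (-6 + 16129 - 5376)) = -24134/(-25729 + 10747) = -24134/(-14982) = -24134*(-1/14982) = 1097/681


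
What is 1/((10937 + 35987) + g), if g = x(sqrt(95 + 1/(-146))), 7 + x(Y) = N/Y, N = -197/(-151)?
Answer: 14836425396273/696080570311274227 - 89241*sqrt(224986)/696080570311274227 ≈ 2.1314e-5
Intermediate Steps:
N = 197/151 (N = -197*(-1/151) = 197/151 ≈ 1.3046)
x(Y) = -7 + 197/(151*Y)
g = -7 + 197*sqrt(224986)/698073 (g = -7 + 197/(151*(sqrt(95 + 1/(-146)))) = -7 + 197/(151*(sqrt(95 - 1/146))) = -7 + 197/(151*(sqrt(13869/146))) = -7 + 197/(151*((3*sqrt(224986)/146))) = -7 + 197*(sqrt(224986)/4623)/151 = -7 + 197*sqrt(224986)/698073 ≈ -6.8661)
1/((10937 + 35987) + g) = 1/((10937 + 35987) + (-7 + 197*sqrt(224986)/698073)) = 1/(46924 + (-7 + 197*sqrt(224986)/698073)) = 1/(46917 + 197*sqrt(224986)/698073)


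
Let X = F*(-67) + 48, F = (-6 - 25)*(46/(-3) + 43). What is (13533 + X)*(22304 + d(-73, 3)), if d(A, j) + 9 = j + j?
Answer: 4753101334/3 ≈ 1.5844e+9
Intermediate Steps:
F = -2573/3 (F = -31*(46*(-1/3) + 43) = -31*(-46/3 + 43) = -31*83/3 = -2573/3 ≈ -857.67)
X = 172535/3 (X = -2573/3*(-67) + 48 = 172391/3 + 48 = 172535/3 ≈ 57512.)
d(A, j) = -9 + 2*j (d(A, j) = -9 + (j + j) = -9 + 2*j)
(13533 + X)*(22304 + d(-73, 3)) = (13533 + 172535/3)*(22304 + (-9 + 2*3)) = 213134*(22304 + (-9 + 6))/3 = 213134*(22304 - 3)/3 = (213134/3)*22301 = 4753101334/3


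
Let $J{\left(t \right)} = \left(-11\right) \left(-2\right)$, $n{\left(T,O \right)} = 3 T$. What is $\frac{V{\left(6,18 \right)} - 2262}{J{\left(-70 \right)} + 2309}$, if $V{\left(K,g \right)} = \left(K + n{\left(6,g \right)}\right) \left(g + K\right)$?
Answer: $- \frac{562}{777} \approx -0.72329$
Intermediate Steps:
$V{\left(K,g \right)} = \left(18 + K\right) \left(K + g\right)$ ($V{\left(K,g \right)} = \left(K + 3 \cdot 6\right) \left(g + K\right) = \left(K + 18\right) \left(K + g\right) = \left(18 + K\right) \left(K + g\right)$)
$J{\left(t \right)} = 22$
$\frac{V{\left(6,18 \right)} - 2262}{J{\left(-70 \right)} + 2309} = \frac{\left(6^{2} + 18 \cdot 6 + 18 \cdot 18 + 6 \cdot 18\right) - 2262}{22 + 2309} = \frac{\left(36 + 108 + 324 + 108\right) - 2262}{2331} = \left(576 - 2262\right) \frac{1}{2331} = \left(-1686\right) \frac{1}{2331} = - \frac{562}{777}$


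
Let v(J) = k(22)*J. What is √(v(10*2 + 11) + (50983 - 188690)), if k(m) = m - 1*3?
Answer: I*√137118 ≈ 370.29*I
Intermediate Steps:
k(m) = -3 + m (k(m) = m - 3 = -3 + m)
v(J) = 19*J (v(J) = (-3 + 22)*J = 19*J)
√(v(10*2 + 11) + (50983 - 188690)) = √(19*(10*2 + 11) + (50983 - 188690)) = √(19*(20 + 11) - 137707) = √(19*31 - 137707) = √(589 - 137707) = √(-137118) = I*√137118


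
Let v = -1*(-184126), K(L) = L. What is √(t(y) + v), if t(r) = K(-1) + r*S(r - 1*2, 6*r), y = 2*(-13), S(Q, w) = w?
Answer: 3*√20909 ≈ 433.80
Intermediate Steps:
y = -26
t(r) = -1 + 6*r² (t(r) = -1 + r*(6*r) = -1 + 6*r²)
v = 184126
√(t(y) + v) = √((-1 + 6*(-26)²) + 184126) = √((-1 + 6*676) + 184126) = √((-1 + 4056) + 184126) = √(4055 + 184126) = √188181 = 3*√20909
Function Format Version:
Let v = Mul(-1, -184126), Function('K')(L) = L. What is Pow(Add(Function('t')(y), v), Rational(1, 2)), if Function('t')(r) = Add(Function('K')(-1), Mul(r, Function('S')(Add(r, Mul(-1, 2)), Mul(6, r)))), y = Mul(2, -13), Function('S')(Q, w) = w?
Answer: Mul(3, Pow(20909, Rational(1, 2))) ≈ 433.80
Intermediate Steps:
y = -26
Function('t')(r) = Add(-1, Mul(6, Pow(r, 2))) (Function('t')(r) = Add(-1, Mul(r, Mul(6, r))) = Add(-1, Mul(6, Pow(r, 2))))
v = 184126
Pow(Add(Function('t')(y), v), Rational(1, 2)) = Pow(Add(Add(-1, Mul(6, Pow(-26, 2))), 184126), Rational(1, 2)) = Pow(Add(Add(-1, Mul(6, 676)), 184126), Rational(1, 2)) = Pow(Add(Add(-1, 4056), 184126), Rational(1, 2)) = Pow(Add(4055, 184126), Rational(1, 2)) = Pow(188181, Rational(1, 2)) = Mul(3, Pow(20909, Rational(1, 2)))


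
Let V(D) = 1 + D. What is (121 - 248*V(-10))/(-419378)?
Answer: -2353/419378 ≈ -0.0056107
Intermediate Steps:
(121 - 248*V(-10))/(-419378) = (121 - 248*(1 - 10))/(-419378) = (121 - 248*(-9))*(-1/419378) = (121 + 2232)*(-1/419378) = 2353*(-1/419378) = -2353/419378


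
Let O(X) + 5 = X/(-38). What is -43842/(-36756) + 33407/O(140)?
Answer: -117792991/30630 ≈ -3845.7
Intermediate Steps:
O(X) = -5 - X/38 (O(X) = -5 + X/(-38) = -5 + X*(-1/38) = -5 - X/38)
-43842/(-36756) + 33407/O(140) = -43842/(-36756) + 33407/(-5 - 1/38*140) = -43842*(-1/36756) + 33407/(-5 - 70/19) = 7307/6126 + 33407/(-165/19) = 7307/6126 + 33407*(-19/165) = 7307/6126 - 57703/15 = -117792991/30630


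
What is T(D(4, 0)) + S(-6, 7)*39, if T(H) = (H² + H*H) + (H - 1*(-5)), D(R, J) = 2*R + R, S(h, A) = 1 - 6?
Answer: 110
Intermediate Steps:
S(h, A) = -5
D(R, J) = 3*R
T(H) = 5 + H + 2*H² (T(H) = (H² + H²) + (H + 5) = 2*H² + (5 + H) = 5 + H + 2*H²)
T(D(4, 0)) + S(-6, 7)*39 = (5 + 3*4 + 2*(3*4)²) - 5*39 = (5 + 12 + 2*12²) - 195 = (5 + 12 + 2*144) - 195 = (5 + 12 + 288) - 195 = 305 - 195 = 110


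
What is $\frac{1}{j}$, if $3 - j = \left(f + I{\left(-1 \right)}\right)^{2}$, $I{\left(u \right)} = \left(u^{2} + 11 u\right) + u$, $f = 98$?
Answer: $- \frac{1}{7566} \approx -0.00013217$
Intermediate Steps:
$I{\left(u \right)} = u^{2} + 12 u$
$j = -7566$ ($j = 3 - \left(98 - \left(12 - 1\right)\right)^{2} = 3 - \left(98 - 11\right)^{2} = 3 - 87^{2} = 3 - 7569 = -7566$)
$\frac{1}{j} = \frac{1}{-7566} = - \frac{1}{7566}$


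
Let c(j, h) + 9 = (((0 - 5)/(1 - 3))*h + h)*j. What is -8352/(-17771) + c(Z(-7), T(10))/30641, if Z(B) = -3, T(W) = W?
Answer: 19529826/41886247 ≈ 0.46626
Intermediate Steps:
c(j, h) = -9 + 7*h*j/2 (c(j, h) = -9 + (((0 - 5)/(1 - 3))*h + h)*j = -9 + ((-5/(-2))*h + h)*j = -9 + ((-5*(-½))*h + h)*j = -9 + (5*h/2 + h)*j = -9 + (7*h/2)*j = -9 + 7*h*j/2)
-8352/(-17771) + c(Z(-7), T(10))/30641 = -8352/(-17771) + (-9 + (7/2)*10*(-3))/30641 = -8352*(-1/17771) + (-9 - 105)*(1/30641) = 8352/17771 - 114*1/30641 = 8352/17771 - 114/30641 = 19529826/41886247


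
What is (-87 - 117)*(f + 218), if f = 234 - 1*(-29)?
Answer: -98124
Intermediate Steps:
f = 263 (f = 234 + 29 = 263)
(-87 - 117)*(f + 218) = (-87 - 117)*(263 + 218) = -204*481 = -98124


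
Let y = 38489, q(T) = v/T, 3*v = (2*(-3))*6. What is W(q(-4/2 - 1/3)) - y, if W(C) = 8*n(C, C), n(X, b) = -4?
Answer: -38521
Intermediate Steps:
v = -12 (v = ((2*(-3))*6)/3 = (-6*6)/3 = (1/3)*(-36) = -12)
q(T) = -12/T
W(C) = -32 (W(C) = 8*(-4) = -32)
W(q(-4/2 - 1/3)) - y = -32 - 1*38489 = -32 - 38489 = -38521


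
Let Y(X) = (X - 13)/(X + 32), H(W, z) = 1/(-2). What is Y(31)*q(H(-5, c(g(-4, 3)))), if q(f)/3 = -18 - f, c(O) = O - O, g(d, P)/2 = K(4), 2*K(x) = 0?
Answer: -15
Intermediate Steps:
K(x) = 0 (K(x) = (½)*0 = 0)
g(d, P) = 0 (g(d, P) = 2*0 = 0)
c(O) = 0
H(W, z) = -½
Y(X) = (-13 + X)/(32 + X)
q(f) = -54 - 3*f (q(f) = 3*(-18 - f) = -54 - 3*f)
Y(31)*q(H(-5, c(g(-4, 3)))) = ((-13 + 31)/(32 + 31))*(-54 - 3*(-½)) = (18/63)*(-54 + 3/2) = ((1/63)*18)*(-105/2) = (2/7)*(-105/2) = -15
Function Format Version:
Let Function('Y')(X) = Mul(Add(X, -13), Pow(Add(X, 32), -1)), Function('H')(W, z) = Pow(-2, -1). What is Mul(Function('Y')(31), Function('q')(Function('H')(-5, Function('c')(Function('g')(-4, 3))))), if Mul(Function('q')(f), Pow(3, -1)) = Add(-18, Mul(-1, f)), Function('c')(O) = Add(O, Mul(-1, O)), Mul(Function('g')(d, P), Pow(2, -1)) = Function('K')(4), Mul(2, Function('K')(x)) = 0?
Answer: -15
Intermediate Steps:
Function('K')(x) = 0 (Function('K')(x) = Mul(Rational(1, 2), 0) = 0)
Function('g')(d, P) = 0 (Function('g')(d, P) = Mul(2, 0) = 0)
Function('c')(O) = 0
Function('H')(W, z) = Rational(-1, 2)
Function('Y')(X) = Mul(Pow(Add(32, X), -1), Add(-13, X)) (Function('Y')(X) = Mul(Add(-13, X), Pow(Add(32, X), -1)) = Mul(Pow(Add(32, X), -1), Add(-13, X)))
Function('q')(f) = Add(-54, Mul(-3, f)) (Function('q')(f) = Mul(3, Add(-18, Mul(-1, f))) = Add(-54, Mul(-3, f)))
Mul(Function('Y')(31), Function('q')(Function('H')(-5, Function('c')(Function('g')(-4, 3))))) = Mul(Mul(Pow(Add(32, 31), -1), Add(-13, 31)), Add(-54, Mul(-3, Rational(-1, 2)))) = Mul(Mul(Pow(63, -1), 18), Add(-54, Rational(3, 2))) = Mul(Mul(Rational(1, 63), 18), Rational(-105, 2)) = Mul(Rational(2, 7), Rational(-105, 2)) = -15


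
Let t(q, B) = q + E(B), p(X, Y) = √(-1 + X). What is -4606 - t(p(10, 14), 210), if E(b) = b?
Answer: -4819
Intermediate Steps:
t(q, B) = B + q (t(q, B) = q + B = B + q)
-4606 - t(p(10, 14), 210) = -4606 - (210 + √(-1 + 10)) = -4606 - (210 + √9) = -4606 - (210 + 3) = -4606 - 1*213 = -4606 - 213 = -4819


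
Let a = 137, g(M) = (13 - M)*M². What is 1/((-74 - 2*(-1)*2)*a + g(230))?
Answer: -1/11488890 ≈ -8.7041e-8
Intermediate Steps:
g(M) = M²*(13 - M)
1/((-74 - 2*(-1)*2)*a + g(230)) = 1/((-74 - 2*(-1)*2)*137 + 230²*(13 - 1*230)) = 1/((-74 + 2*2)*137 + 52900*(13 - 230)) = 1/((-74 + 4)*137 + 52900*(-217)) = 1/(-70*137 - 11479300) = 1/(-9590 - 11479300) = 1/(-11488890) = -1/11488890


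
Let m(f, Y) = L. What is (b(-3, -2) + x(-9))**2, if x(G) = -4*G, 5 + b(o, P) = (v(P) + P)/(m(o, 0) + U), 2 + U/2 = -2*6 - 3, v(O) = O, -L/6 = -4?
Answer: 24649/25 ≈ 985.96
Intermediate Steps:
L = 24 (L = -6*(-4) = 24)
m(f, Y) = 24
U = -34 (U = -4 + 2*(-2*6 - 3) = -4 + 2*(-12 - 3) = -4 + 2*(-15) = -4 - 30 = -34)
b(o, P) = -5 - P/5 (b(o, P) = -5 + (P + P)/(24 - 34) = -5 + (2*P)/(-10) = -5 + (2*P)*(-1/10) = -5 - P/5)
(b(-3, -2) + x(-9))**2 = ((-5 - 1/5*(-2)) - 4*(-9))**2 = ((-5 + 2/5) + 36)**2 = (-23/5 + 36)**2 = (157/5)**2 = 24649/25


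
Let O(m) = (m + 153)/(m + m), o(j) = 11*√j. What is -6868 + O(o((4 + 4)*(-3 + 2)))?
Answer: -13735/2 - 153*I*√2/88 ≈ -6867.5 - 2.4588*I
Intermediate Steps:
O(m) = (153 + m)/(2*m) (O(m) = (153 + m)/((2*m)) = (153 + m)*(1/(2*m)) = (153 + m)/(2*m))
-6868 + O(o((4 + 4)*(-3 + 2))) = -6868 + (153 + 11*√((4 + 4)*(-3 + 2)))/(2*((11*√((4 + 4)*(-3 + 2))))) = -6868 + (153 + 11*√(8*(-1)))/(2*((11*√(8*(-1))))) = -6868 + (153 + 11*√(-8))/(2*((11*√(-8)))) = -6868 + (153 + 11*(2*I*√2))/(2*((11*(2*I*√2)))) = -6868 + (153 + 22*I*√2)/(2*((22*I*√2))) = -6868 + (-I*√2/44)*(153 + 22*I*√2)/2 = -6868 - I*√2*(153 + 22*I*√2)/88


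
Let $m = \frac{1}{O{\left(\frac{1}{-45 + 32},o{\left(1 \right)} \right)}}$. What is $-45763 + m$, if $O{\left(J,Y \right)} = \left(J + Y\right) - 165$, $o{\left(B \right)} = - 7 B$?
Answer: $- \frac{102371844}{2237} \approx -45763.0$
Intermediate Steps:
$O{\left(J,Y \right)} = -165 + J + Y$
$m = - \frac{13}{2237}$ ($m = \frac{1}{-165 + \frac{1}{-45 + 32} - 7} = \frac{1}{-165 + \frac{1}{-13} - 7} = \frac{1}{-165 - \frac{1}{13} - 7} = \frac{1}{- \frac{2237}{13}} = - \frac{13}{2237} \approx -0.0058114$)
$-45763 + m = -45763 - \frac{13}{2237} = - \frac{102371844}{2237}$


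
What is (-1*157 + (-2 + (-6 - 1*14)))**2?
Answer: 32041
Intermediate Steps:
(-1*157 + (-2 + (-6 - 1*14)))**2 = (-157 + (-2 + (-6 - 14)))**2 = (-157 + (-2 - 20))**2 = (-157 - 22)**2 = (-179)**2 = 32041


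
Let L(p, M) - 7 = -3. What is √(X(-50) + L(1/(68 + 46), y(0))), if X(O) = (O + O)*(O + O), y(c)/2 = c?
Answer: 2*√2501 ≈ 100.02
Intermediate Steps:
y(c) = 2*c
L(p, M) = 4 (L(p, M) = 7 - 3 = 4)
X(O) = 4*O² (X(O) = (2*O)*(2*O) = 4*O²)
√(X(-50) + L(1/(68 + 46), y(0))) = √(4*(-50)² + 4) = √(4*2500 + 4) = √(10000 + 4) = √10004 = 2*√2501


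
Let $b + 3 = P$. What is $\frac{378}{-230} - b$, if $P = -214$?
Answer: $\frac{24766}{115} \approx 215.36$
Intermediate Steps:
$b = -217$ ($b = -3 - 214 = -217$)
$\frac{378}{-230} - b = \frac{378}{-230} - -217 = 378 \left(- \frac{1}{230}\right) + 217 = - \frac{189}{115} + 217 = \frac{24766}{115}$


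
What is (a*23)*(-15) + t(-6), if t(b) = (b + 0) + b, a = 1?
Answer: -357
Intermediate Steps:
t(b) = 2*b (t(b) = b + b = 2*b)
(a*23)*(-15) + t(-6) = (1*23)*(-15) + 2*(-6) = 23*(-15) - 12 = -345 - 12 = -357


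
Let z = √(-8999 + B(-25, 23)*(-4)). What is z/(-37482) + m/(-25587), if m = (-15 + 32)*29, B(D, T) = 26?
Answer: -493/25587 - I*√9103/37482 ≈ -0.019268 - 0.0025455*I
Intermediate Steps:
m = 493 (m = 17*29 = 493)
z = I*√9103 (z = √(-8999 + 26*(-4)) = √(-8999 - 104) = √(-9103) = I*√9103 ≈ 95.41*I)
z/(-37482) + m/(-25587) = (I*√9103)/(-37482) + 493/(-25587) = (I*√9103)*(-1/37482) + 493*(-1/25587) = -I*√9103/37482 - 493/25587 = -493/25587 - I*√9103/37482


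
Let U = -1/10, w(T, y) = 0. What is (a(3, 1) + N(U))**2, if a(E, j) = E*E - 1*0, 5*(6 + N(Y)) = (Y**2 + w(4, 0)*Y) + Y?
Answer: 2223081/250000 ≈ 8.8923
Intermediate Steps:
U = -1/10 (U = -1*1/10 = -1/10 ≈ -0.10000)
N(Y) = -6 + Y/5 + Y**2/5 (N(Y) = -6 + ((Y**2 + 0*Y) + Y)/5 = -6 + ((Y**2 + 0) + Y)/5 = -6 + (Y**2 + Y)/5 = -6 + (Y + Y**2)/5 = -6 + (Y/5 + Y**2/5) = -6 + Y/5 + Y**2/5)
a(E, j) = E**2 (a(E, j) = E**2 + 0 = E**2)
(a(3, 1) + N(U))**2 = (3**2 + (-6 + (1/5)*(-1/10) + (-1/10)**2/5))**2 = (9 + (-6 - 1/50 + (1/5)*(1/100)))**2 = (9 + (-6 - 1/50 + 1/500))**2 = (9 - 3009/500)**2 = (1491/500)**2 = 2223081/250000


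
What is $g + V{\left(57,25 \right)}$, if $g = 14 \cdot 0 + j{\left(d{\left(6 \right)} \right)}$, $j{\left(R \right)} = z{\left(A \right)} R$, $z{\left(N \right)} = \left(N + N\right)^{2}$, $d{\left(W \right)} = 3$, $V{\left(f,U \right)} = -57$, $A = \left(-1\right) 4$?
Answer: $135$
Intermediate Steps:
$A = -4$
$z{\left(N \right)} = 4 N^{2}$ ($z{\left(N \right)} = \left(2 N\right)^{2} = 4 N^{2}$)
$j{\left(R \right)} = 64 R$ ($j{\left(R \right)} = 4 \left(-4\right)^{2} R = 4 \cdot 16 R = 64 R$)
$g = 192$ ($g = 14 \cdot 0 + 64 \cdot 3 = 0 + 192 = 192$)
$g + V{\left(57,25 \right)} = 192 - 57 = 135$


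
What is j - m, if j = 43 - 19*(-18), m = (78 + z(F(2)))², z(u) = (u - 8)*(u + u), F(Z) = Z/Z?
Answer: -3711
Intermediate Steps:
F(Z) = 1
z(u) = 2*u*(-8 + u) (z(u) = (-8 + u)*(2*u) = 2*u*(-8 + u))
m = 4096 (m = (78 + 2*1*(-8 + 1))² = (78 + 2*1*(-7))² = (78 - 14)² = 64² = 4096)
j = 385 (j = 43 + 342 = 385)
j - m = 385 - 1*4096 = 385 - 4096 = -3711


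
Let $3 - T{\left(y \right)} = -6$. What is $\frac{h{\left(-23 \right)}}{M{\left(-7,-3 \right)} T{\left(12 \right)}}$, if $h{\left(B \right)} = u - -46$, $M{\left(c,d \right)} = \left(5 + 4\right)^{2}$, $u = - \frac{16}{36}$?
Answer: $\frac{410}{6561} \approx 0.06249$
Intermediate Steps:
$T{\left(y \right)} = 9$ ($T{\left(y \right)} = 3 - -6 = 3 + 6 = 9$)
$u = - \frac{4}{9}$ ($u = \left(-16\right) \frac{1}{36} = - \frac{4}{9} \approx -0.44444$)
$M{\left(c,d \right)} = 81$ ($M{\left(c,d \right)} = 9^{2} = 81$)
$h{\left(B \right)} = \frac{410}{9}$ ($h{\left(B \right)} = - \frac{4}{9} - -46 = - \frac{4}{9} + 46 = \frac{410}{9}$)
$\frac{h{\left(-23 \right)}}{M{\left(-7,-3 \right)} T{\left(12 \right)}} = \frac{410}{9 \cdot 81 \cdot 9} = \frac{410}{9 \cdot 729} = \frac{410}{9} \cdot \frac{1}{729} = \frac{410}{6561}$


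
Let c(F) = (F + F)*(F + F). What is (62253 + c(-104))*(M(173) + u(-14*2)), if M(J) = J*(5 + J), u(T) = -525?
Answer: 3193894073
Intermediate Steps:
c(F) = 4*F² (c(F) = (2*F)*(2*F) = 4*F²)
(62253 + c(-104))*(M(173) + u(-14*2)) = (62253 + 4*(-104)²)*(173*(5 + 173) - 525) = (62253 + 4*10816)*(173*178 - 525) = (62253 + 43264)*(30794 - 525) = 105517*30269 = 3193894073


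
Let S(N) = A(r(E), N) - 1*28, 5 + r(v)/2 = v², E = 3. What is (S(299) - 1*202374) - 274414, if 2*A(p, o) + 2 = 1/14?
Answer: -13350875/28 ≈ -4.7682e+5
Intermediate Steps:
r(v) = -10 + 2*v²
A(p, o) = -27/28 (A(p, o) = -1 + (½)/14 = -1 + (½)*(1/14) = -1 + 1/28 = -27/28)
S(N) = -811/28 (S(N) = -27/28 - 1*28 = -27/28 - 28 = -811/28)
(S(299) - 1*202374) - 274414 = (-811/28 - 1*202374) - 274414 = (-811/28 - 202374) - 274414 = -5667283/28 - 274414 = -13350875/28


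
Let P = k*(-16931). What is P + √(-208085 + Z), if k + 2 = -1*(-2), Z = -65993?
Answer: I*√274078 ≈ 523.52*I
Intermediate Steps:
k = 0 (k = -2 - 1*(-2) = -2 + 2 = 0)
P = 0 (P = 0*(-16931) = 0)
P + √(-208085 + Z) = 0 + √(-208085 - 65993) = 0 + √(-274078) = 0 + I*√274078 = I*√274078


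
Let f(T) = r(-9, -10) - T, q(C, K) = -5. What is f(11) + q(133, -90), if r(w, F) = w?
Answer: -25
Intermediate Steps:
f(T) = -9 - T
f(11) + q(133, -90) = (-9 - 1*11) - 5 = (-9 - 11) - 5 = -20 - 5 = -25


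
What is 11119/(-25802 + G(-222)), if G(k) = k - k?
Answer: -11119/25802 ≈ -0.43094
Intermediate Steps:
G(k) = 0
11119/(-25802 + G(-222)) = 11119/(-25802 + 0) = 11119/(-25802) = 11119*(-1/25802) = -11119/25802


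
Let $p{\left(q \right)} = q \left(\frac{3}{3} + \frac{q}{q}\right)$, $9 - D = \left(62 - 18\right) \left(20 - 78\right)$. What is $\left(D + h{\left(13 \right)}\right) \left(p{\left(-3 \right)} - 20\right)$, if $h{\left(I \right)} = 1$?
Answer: $-66612$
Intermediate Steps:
$D = 2561$ ($D = 9 - \left(62 - 18\right) \left(20 - 78\right) = 9 - 44 \left(-58\right) = 9 - -2552 = 9 + 2552 = 2561$)
$p{\left(q \right)} = 2 q$ ($p{\left(q \right)} = q \left(3 \cdot \frac{1}{3} + 1\right) = q \left(1 + 1\right) = q 2 = 2 q$)
$\left(D + h{\left(13 \right)}\right) \left(p{\left(-3 \right)} - 20\right) = \left(2561 + 1\right) \left(2 \left(-3\right) - 20\right) = 2562 \left(-6 - 20\right) = 2562 \left(-26\right) = -66612$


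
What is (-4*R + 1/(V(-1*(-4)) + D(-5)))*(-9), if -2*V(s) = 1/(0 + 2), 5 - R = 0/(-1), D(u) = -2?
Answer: 184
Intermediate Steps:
R = 5 (R = 5 - 0/(-1) = 5 - 0*(-1) = 5 - 1*0 = 5 + 0 = 5)
V(s) = -1/4 (V(s) = -1/(2*(0 + 2)) = -1/2/2 = -1/2*1/2 = -1/4)
(-4*R + 1/(V(-1*(-4)) + D(-5)))*(-9) = (-4*5 + 1/(-1/4 - 2))*(-9) = (-20 + 1/(-9/4))*(-9) = (-20 - 4/9)*(-9) = -184/9*(-9) = 184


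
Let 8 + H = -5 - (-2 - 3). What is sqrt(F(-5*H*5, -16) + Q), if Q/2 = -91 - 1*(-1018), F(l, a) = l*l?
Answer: sqrt(41854) ≈ 204.58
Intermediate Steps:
H = -8 (H = -8 + (-5 - (-2 - 3)) = -8 + (-5 - 1*(-5)) = -8 + (-5 + 5) = -8 + 0 = -8)
F(l, a) = l**2
Q = 1854 (Q = 2*(-91 - 1*(-1018)) = 2*(-91 + 1018) = 2*927 = 1854)
sqrt(F(-5*H*5, -16) + Q) = sqrt((-5*(-8)*5)**2 + 1854) = sqrt((40*5)**2 + 1854) = sqrt(200**2 + 1854) = sqrt(40000 + 1854) = sqrt(41854)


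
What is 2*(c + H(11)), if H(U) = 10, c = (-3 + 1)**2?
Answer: 28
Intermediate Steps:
c = 4 (c = (-2)**2 = 4)
2*(c + H(11)) = 2*(4 + 10) = 2*14 = 28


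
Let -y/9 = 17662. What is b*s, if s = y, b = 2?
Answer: -317916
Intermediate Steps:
y = -158958 (y = -9*17662 = -158958)
s = -158958
b*s = 2*(-158958) = -317916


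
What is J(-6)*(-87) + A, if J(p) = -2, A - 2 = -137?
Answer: 39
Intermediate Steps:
A = -135 (A = 2 - 137 = -135)
J(-6)*(-87) + A = -2*(-87) - 135 = 174 - 135 = 39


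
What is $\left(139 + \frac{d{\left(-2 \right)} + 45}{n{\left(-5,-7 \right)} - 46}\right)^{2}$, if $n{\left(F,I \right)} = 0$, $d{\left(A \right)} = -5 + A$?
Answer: $\frac{10099684}{529} \approx 19092.0$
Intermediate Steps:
$\left(139 + \frac{d{\left(-2 \right)} + 45}{n{\left(-5,-7 \right)} - 46}\right)^{2} = \left(139 + \frac{\left(-5 - 2\right) + 45}{0 - 46}\right)^{2} = \left(139 + \frac{-7 + 45}{-46}\right)^{2} = \left(139 + 38 \left(- \frac{1}{46}\right)\right)^{2} = \left(139 - \frac{19}{23}\right)^{2} = \left(\frac{3178}{23}\right)^{2} = \frac{10099684}{529}$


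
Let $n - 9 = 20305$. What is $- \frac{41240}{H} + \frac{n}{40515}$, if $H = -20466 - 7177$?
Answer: $\frac{2232378502}{1119956145} \approx 1.9933$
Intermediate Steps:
$n = 20314$ ($n = 9 + 20305 = 20314$)
$H = -27643$ ($H = -20466 - 7177 = -27643$)
$- \frac{41240}{H} + \frac{n}{40515} = - \frac{41240}{-27643} + \frac{20314}{40515} = \left(-41240\right) \left(- \frac{1}{27643}\right) + 20314 \cdot \frac{1}{40515} = \frac{41240}{27643} + \frac{20314}{40515} = \frac{2232378502}{1119956145}$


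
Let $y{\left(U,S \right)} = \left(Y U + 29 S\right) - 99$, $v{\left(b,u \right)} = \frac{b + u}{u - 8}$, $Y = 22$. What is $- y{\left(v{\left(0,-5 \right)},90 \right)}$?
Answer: $- \frac{32753}{13} \approx -2519.5$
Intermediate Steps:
$v{\left(b,u \right)} = \frac{b + u}{-8 + u}$
$y{\left(U,S \right)} = -99 + 22 U + 29 S$ ($y{\left(U,S \right)} = \left(22 U + 29 S\right) - 99 = -99 + 22 U + 29 S$)
$- y{\left(v{\left(0,-5 \right)},90 \right)} = - (-99 + 22 \frac{0 - 5}{-8 - 5} + 29 \cdot 90) = - (-99 + 22 \frac{1}{-13} \left(-5\right) + 2610) = - (-99 + 22 \left(\left(- \frac{1}{13}\right) \left(-5\right)\right) + 2610) = - (-99 + 22 \cdot \frac{5}{13} + 2610) = - (-99 + \frac{110}{13} + 2610) = \left(-1\right) \frac{32753}{13} = - \frac{32753}{13}$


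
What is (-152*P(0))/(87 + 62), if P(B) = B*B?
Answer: 0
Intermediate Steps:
P(B) = B²
(-152*P(0))/(87 + 62) = (-152*0²)/(87 + 62) = -152*0/149 = 0*(1/149) = 0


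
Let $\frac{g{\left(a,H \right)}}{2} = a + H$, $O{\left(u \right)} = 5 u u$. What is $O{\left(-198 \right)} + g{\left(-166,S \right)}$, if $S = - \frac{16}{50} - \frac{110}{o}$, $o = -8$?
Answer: $\frac{9785743}{50} \approx 1.9571 \cdot 10^{5}$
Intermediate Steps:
$O{\left(u \right)} = 5 u^{2}$
$S = \frac{1343}{100}$ ($S = - \frac{16}{50} - \frac{110}{-8} = \left(-16\right) \frac{1}{50} - - \frac{55}{4} = - \frac{8}{25} + \frac{55}{4} = \frac{1343}{100} \approx 13.43$)
$g{\left(a,H \right)} = 2 H + 2 a$ ($g{\left(a,H \right)} = 2 \left(a + H\right) = 2 \left(H + a\right) = 2 H + 2 a$)
$O{\left(-198 \right)} + g{\left(-166,S \right)} = 5 \left(-198\right)^{2} + \left(2 \cdot \frac{1343}{100} + 2 \left(-166\right)\right) = 5 \cdot 39204 + \left(\frac{1343}{50} - 332\right) = 196020 - \frac{15257}{50} = \frac{9785743}{50}$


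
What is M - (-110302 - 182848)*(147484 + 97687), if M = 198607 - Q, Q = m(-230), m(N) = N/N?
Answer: 71872077256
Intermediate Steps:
m(N) = 1
Q = 1
M = 198606 (M = 198607 - 1*1 = 198607 - 1 = 198606)
M - (-110302 - 182848)*(147484 + 97687) = 198606 - (-110302 - 182848)*(147484 + 97687) = 198606 - (-293150)*245171 = 198606 - 1*(-71871878650) = 198606 + 71871878650 = 71872077256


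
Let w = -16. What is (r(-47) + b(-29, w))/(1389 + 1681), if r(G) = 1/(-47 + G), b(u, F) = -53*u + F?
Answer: 142973/288580 ≈ 0.49544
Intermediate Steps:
b(u, F) = F - 53*u
(r(-47) + b(-29, w))/(1389 + 1681) = (1/(-47 - 47) + (-16 - 53*(-29)))/(1389 + 1681) = (1/(-94) + (-16 + 1537))/3070 = (-1/94 + 1521)*(1/3070) = (142973/94)*(1/3070) = 142973/288580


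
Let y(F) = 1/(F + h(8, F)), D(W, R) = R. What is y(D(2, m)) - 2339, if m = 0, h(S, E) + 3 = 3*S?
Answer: -49118/21 ≈ -2339.0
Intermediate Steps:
h(S, E) = -3 + 3*S
y(F) = 1/(21 + F) (y(F) = 1/(F + (-3 + 3*8)) = 1/(F + (-3 + 24)) = 1/(F + 21) = 1/(21 + F))
y(D(2, m)) - 2339 = 1/(21 + 0) - 2339 = 1/21 - 2339 = -49118/21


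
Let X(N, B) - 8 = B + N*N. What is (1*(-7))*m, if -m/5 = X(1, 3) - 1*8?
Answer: 140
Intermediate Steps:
X(N, B) = 8 + B + N**2 (X(N, B) = 8 + (B + N*N) = 8 + (B + N**2) = 8 + B + N**2)
m = -20 (m = -5*((8 + 3 + 1**2) - 1*8) = -5*((8 + 3 + 1) - 8) = -5*(12 - 8) = -5*4 = -20)
(1*(-7))*m = (1*(-7))*(-20) = -7*(-20) = 140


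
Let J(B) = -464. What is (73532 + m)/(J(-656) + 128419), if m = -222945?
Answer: -149413/127955 ≈ -1.1677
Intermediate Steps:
(73532 + m)/(J(-656) + 128419) = (73532 - 222945)/(-464 + 128419) = -149413/127955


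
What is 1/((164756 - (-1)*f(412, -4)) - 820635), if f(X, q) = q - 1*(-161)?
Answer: -1/655722 ≈ -1.5250e-6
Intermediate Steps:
f(X, q) = 161 + q (f(X, q) = q + 161 = 161 + q)
1/((164756 - (-1)*f(412, -4)) - 820635) = 1/((164756 - (-1)*(161 - 4)) - 820635) = 1/((164756 - (-1)*157) - 820635) = 1/((164756 - 1*(-157)) - 820635) = 1/((164756 + 157) - 820635) = 1/(164913 - 820635) = 1/(-655722) = -1/655722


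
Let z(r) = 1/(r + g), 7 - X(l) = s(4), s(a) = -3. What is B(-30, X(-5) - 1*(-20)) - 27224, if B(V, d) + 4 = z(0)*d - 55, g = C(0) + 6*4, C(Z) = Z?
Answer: -109127/4 ≈ -27282.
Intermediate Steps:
X(l) = 10 (X(l) = 7 - 1*(-3) = 7 + 3 = 10)
g = 24 (g = 0 + 6*4 = 0 + 24 = 24)
z(r) = 1/(24 + r) (z(r) = 1/(r + 24) = 1/(24 + r))
B(V, d) = -59 + d/24 (B(V, d) = -4 + (d/(24 + 0) - 55) = -4 + (d/24 - 55) = -4 + (-55 + d/24) = -59 + d/24)
B(-30, X(-5) - 1*(-20)) - 27224 = (-59 + (10 - 1*(-20))/24) - 27224 = (-59 + (10 + 20)/24) - 27224 = (-59 + (1/24)*30) - 27224 = (-59 + 5/4) - 27224 = -231/4 - 27224 = -109127/4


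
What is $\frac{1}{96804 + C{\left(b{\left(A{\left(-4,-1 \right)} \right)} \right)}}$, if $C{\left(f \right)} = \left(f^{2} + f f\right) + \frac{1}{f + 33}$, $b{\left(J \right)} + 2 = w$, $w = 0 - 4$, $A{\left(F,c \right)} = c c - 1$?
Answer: $\frac{27}{2615653} \approx 1.0322 \cdot 10^{-5}$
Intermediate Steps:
$A{\left(F,c \right)} = -1 + c^{2}$ ($A{\left(F,c \right)} = c^{2} - 1 = -1 + c^{2}$)
$w = -4$
$b{\left(J \right)} = -6$ ($b{\left(J \right)} = -2 - 4 = -6$)
$C{\left(f \right)} = \frac{1}{33 + f} + 2 f^{2}$ ($C{\left(f \right)} = \left(f^{2} + f^{2}\right) + \frac{1}{33 + f} = 2 f^{2} + \frac{1}{33 + f} = \frac{1}{33 + f} + 2 f^{2}$)
$\frac{1}{96804 + C{\left(b{\left(A{\left(-4,-1 \right)} \right)} \right)}} = \frac{1}{96804 + \frac{1 + 2 \left(-6\right)^{3} + 66 \left(-6\right)^{2}}{33 - 6}} = \frac{1}{96804 + \frac{1 + 2 \left(-216\right) + 66 \cdot 36}{27}} = \frac{1}{96804 + \frac{1 - 432 + 2376}{27}} = \frac{1}{96804 + \frac{1}{27} \cdot 1945} = \frac{1}{96804 + \frac{1945}{27}} = \frac{1}{\frac{2615653}{27}} = \frac{27}{2615653}$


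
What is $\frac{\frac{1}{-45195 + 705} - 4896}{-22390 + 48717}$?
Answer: $- \frac{217823041}{1171288230} \approx -0.18597$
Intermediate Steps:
$\frac{\frac{1}{-45195 + 705} - 4896}{-22390 + 48717} = \frac{\frac{1}{-44490} - 4896}{26327} = \left(- \frac{1}{44490} - 4896\right) \frac{1}{26327} = \left(- \frac{217823041}{44490}\right) \frac{1}{26327} = - \frac{217823041}{1171288230}$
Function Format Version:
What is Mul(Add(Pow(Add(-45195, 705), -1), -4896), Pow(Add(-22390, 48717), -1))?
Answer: Rational(-217823041, 1171288230) ≈ -0.18597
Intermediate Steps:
Mul(Add(Pow(Add(-45195, 705), -1), -4896), Pow(Add(-22390, 48717), -1)) = Mul(Add(Pow(-44490, -1), -4896), Pow(26327, -1)) = Mul(Add(Rational(-1, 44490), -4896), Rational(1, 26327)) = Mul(Rational(-217823041, 44490), Rational(1, 26327)) = Rational(-217823041, 1171288230)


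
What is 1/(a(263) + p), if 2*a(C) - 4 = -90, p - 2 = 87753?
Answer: 1/87712 ≈ 1.1401e-5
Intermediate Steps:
p = 87755 (p = 2 + 87753 = 87755)
a(C) = -43 (a(C) = 2 + (1/2)*(-90) = 2 - 45 = -43)
1/(a(263) + p) = 1/(-43 + 87755) = 1/87712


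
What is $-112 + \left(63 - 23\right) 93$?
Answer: $3608$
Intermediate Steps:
$-112 + \left(63 - 23\right) 93 = -112 + 40 \cdot 93 = -112 + 3720 = 3608$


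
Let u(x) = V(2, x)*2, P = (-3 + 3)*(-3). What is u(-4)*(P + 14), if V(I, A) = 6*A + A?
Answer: -784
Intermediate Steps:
V(I, A) = 7*A
P = 0 (P = 0*(-3) = 0)
u(x) = 14*x (u(x) = (7*x)*2 = 14*x)
u(-4)*(P + 14) = (14*(-4))*(0 + 14) = -56*14 = -784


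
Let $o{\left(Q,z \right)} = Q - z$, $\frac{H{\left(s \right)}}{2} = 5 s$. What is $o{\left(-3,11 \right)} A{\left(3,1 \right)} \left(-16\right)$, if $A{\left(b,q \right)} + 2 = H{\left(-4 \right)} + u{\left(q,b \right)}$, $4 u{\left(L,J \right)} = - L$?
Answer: $-9464$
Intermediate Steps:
$u{\left(L,J \right)} = - \frac{L}{4}$ ($u{\left(L,J \right)} = \frac{\left(-1\right) L}{4} = - \frac{L}{4}$)
$H{\left(s \right)} = 10 s$ ($H{\left(s \right)} = 2 \cdot 5 s = 10 s$)
$A{\left(b,q \right)} = -42 - \frac{q}{4}$ ($A{\left(b,q \right)} = -2 - \left(40 + \frac{q}{4}\right) = -42 - \frac{q}{4}$)
$o{\left(-3,11 \right)} A{\left(3,1 \right)} \left(-16\right) = \left(-3 - 11\right) \left(-42 - \frac{1}{4}\right) \left(-16\right) = \left(-14\right) \left(- \frac{169}{4}\right) \left(-16\right) = \frac{1183}{2} \left(-16\right) = -9464$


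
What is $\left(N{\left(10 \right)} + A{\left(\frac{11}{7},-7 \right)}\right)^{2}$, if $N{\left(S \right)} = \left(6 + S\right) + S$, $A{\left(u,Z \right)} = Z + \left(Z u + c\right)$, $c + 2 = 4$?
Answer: $100$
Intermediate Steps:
$c = 2$ ($c = -2 + 4 = 2$)
$A{\left(u,Z \right)} = 2 + Z + Z u$ ($A{\left(u,Z \right)} = Z + \left(Z u + 2\right) = Z + \left(2 + Z u\right) = 2 + Z + Z u$)
$N{\left(S \right)} = 6 + 2 S$
$\left(N{\left(10 \right)} + A{\left(\frac{11}{7},-7 \right)}\right)^{2} = \left(\left(6 + 2 \cdot 10\right) - \left(5 + 7 \cdot 11 \cdot \frac{1}{7}\right)\right)^{2} = \left(\left(6 + 20\right) - \left(5 + 7 \cdot 11 \cdot \frac{1}{7}\right)\right)^{2} = \left(26 - 16\right)^{2} = 10^{2} = 100$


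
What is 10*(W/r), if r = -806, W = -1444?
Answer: 7220/403 ≈ 17.916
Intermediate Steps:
10*(W/r) = 10*(-1444/(-806)) = 10*(-1444*(-1/806)) = 10*(722/403) = 7220/403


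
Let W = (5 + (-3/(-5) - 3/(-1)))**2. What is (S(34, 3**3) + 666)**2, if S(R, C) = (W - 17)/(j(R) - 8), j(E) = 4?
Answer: 265494436/625 ≈ 4.2479e+5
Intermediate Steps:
W = 1849/25 (W = (5 + (-3*(-1/5) - 3*(-1)))**2 = (5 + (3/5 + 3))**2 = (5 + 18/5)**2 = (43/5)**2 = 1849/25 ≈ 73.960)
S(R, C) = -356/25 (S(R, C) = (1849/25 - 17)/(4 - 8) = (1424/25)/(-4) = (1424/25)*(-1/4) = -356/25)
(S(34, 3**3) + 666)**2 = (-356/25 + 666)**2 = (16294/25)**2 = 265494436/625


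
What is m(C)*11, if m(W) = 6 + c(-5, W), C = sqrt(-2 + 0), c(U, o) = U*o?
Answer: 66 - 55*I*sqrt(2) ≈ 66.0 - 77.782*I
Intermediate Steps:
C = I*sqrt(2) (C = sqrt(-2) = I*sqrt(2) ≈ 1.4142*I)
m(W) = 6 - 5*W
m(C)*11 = (6 - 5*I*sqrt(2))*11 = 66 - 55*I*sqrt(2)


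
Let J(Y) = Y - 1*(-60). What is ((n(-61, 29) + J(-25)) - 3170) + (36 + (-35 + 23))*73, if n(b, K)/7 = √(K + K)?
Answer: -1383 + 7*√58 ≈ -1329.7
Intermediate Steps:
n(b, K) = 7*√2*√K (n(b, K) = 7*√(K + K) = 7*√(2*K) = 7*(√2*√K) = 7*√2*√K)
J(Y) = 60 + Y (J(Y) = Y + 60 = 60 + Y)
((n(-61, 29) + J(-25)) - 3170) + (36 + (-35 + 23))*73 = ((7*√2*√29 + (60 - 25)) - 3170) + (36 + (-35 + 23))*73 = ((7*√58 + 35) - 3170) + (36 - 12)*73 = ((35 + 7*√58) - 3170) + 24*73 = (-3135 + 7*√58) + 1752 = -1383 + 7*√58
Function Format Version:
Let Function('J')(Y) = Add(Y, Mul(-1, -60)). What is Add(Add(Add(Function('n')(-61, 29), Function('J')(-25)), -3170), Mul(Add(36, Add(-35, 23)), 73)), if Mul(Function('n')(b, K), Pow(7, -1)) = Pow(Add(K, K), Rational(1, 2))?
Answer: Add(-1383, Mul(7, Pow(58, Rational(1, 2)))) ≈ -1329.7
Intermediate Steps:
Function('n')(b, K) = Mul(7, Pow(2, Rational(1, 2)), Pow(K, Rational(1, 2))) (Function('n')(b, K) = Mul(7, Pow(Add(K, K), Rational(1, 2))) = Mul(7, Pow(Mul(2, K), Rational(1, 2))) = Mul(7, Mul(Pow(2, Rational(1, 2)), Pow(K, Rational(1, 2)))) = Mul(7, Pow(2, Rational(1, 2)), Pow(K, Rational(1, 2))))
Function('J')(Y) = Add(60, Y) (Function('J')(Y) = Add(Y, 60) = Add(60, Y))
Add(Add(Add(Function('n')(-61, 29), Function('J')(-25)), -3170), Mul(Add(36, Add(-35, 23)), 73)) = Add(Add(Add(Mul(7, Pow(2, Rational(1, 2)), Pow(29, Rational(1, 2))), Add(60, -25)), -3170), Mul(Add(36, Add(-35, 23)), 73)) = Add(Add(Add(Mul(7, Pow(58, Rational(1, 2))), 35), -3170), Mul(Add(36, -12), 73)) = Add(Add(Add(35, Mul(7, Pow(58, Rational(1, 2)))), -3170), Mul(24, 73)) = Add(Add(-3135, Mul(7, Pow(58, Rational(1, 2)))), 1752) = Add(-1383, Mul(7, Pow(58, Rational(1, 2))))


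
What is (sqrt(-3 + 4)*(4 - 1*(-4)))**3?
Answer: 512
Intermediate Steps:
(sqrt(-3 + 4)*(4 - 1*(-4)))**3 = (sqrt(1)*(4 + 4))**3 = (1*8)**3 = 8**3 = 512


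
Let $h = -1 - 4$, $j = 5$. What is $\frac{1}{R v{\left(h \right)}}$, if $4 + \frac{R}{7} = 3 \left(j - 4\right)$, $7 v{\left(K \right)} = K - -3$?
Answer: $\frac{1}{2} \approx 0.5$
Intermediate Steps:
$h = -5$ ($h = -1 - 4 = -5$)
$v{\left(K \right)} = \frac{3}{7} + \frac{K}{7}$ ($v{\left(K \right)} = \frac{K - -3}{7} = \frac{K + 3}{7} = \frac{3 + K}{7} = \frac{3}{7} + \frac{K}{7}$)
$R = -7$ ($R = -28 + 7 \cdot 3 \left(5 - 4\right) = -28 + 7 \cdot 3 \cdot 1 = -28 + 7 \cdot 3 = -28 + 21 = -7$)
$\frac{1}{R v{\left(h \right)}} = \frac{1}{\left(-7\right) \left(\frac{3}{7} + \frac{1}{7} \left(-5\right)\right)} = \frac{1}{\left(-7\right) \left(\frac{3}{7} - \frac{5}{7}\right)} = \frac{1}{\left(-7\right) \left(- \frac{2}{7}\right)} = \frac{1}{2}$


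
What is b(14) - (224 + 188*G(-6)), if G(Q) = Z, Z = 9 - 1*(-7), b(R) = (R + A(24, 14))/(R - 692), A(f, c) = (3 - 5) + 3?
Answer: -730437/226 ≈ -3232.0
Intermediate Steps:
A(f, c) = 1 (A(f, c) = -2 + 3 = 1)
b(R) = (1 + R)/(-692 + R) (b(R) = (R + 1)/(R - 692) = (1 + R)/(-692 + R))
Z = 16 (Z = 9 + 7 = 16)
G(Q) = 16
b(14) - (224 + 188*G(-6)) = (1 + 14)/(-692 + 14) - (224 + 188*16) = 15/(-678) - (224 + 3008) = -1/678*15 - 1*3232 = -5/226 - 3232 = -730437/226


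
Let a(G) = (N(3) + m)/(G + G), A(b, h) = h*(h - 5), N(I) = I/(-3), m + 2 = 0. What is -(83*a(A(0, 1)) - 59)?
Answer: 223/8 ≈ 27.875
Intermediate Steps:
m = -2 (m = -2 + 0 = -2)
N(I) = -I/3 (N(I) = I*(-⅓) = -I/3)
A(b, h) = h*(-5 + h)
a(G) = -3/(2*G) (a(G) = (-⅓*3 - 2)/(G + G) = (-1 - 2)/((2*G)) = -3/(2*G))
-(83*a(A(0, 1)) - 59) = -(83*(-3/(2*(-5 + 1))) - 59) = -(83*(-3/(2*(1*(-4)))) - 59) = -(83*(-3/2/(-4)) - 59) = -(83*(-3/2*(-¼)) - 59) = -(83*(3/8) - 59) = -(249/8 - 59) = -1*(-223/8) = 223/8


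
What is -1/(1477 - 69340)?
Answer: 1/67863 ≈ 1.4736e-5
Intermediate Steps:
-1/(1477 - 69340) = -1/(-67863) = -1*(-1/67863) = 1/67863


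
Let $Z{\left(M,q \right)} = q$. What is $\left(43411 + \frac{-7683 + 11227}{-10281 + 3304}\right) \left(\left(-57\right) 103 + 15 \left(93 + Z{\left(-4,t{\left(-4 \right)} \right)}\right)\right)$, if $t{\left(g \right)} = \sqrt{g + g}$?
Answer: $- \frac{1355668513428}{6977} + \frac{9086250090 i \sqrt{2}}{6977} \approx -1.9431 \cdot 10^{8} + 1.8418 \cdot 10^{6} i$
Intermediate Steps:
$t{\left(g \right)} = \sqrt{2} \sqrt{g}$ ($t{\left(g \right)} = \sqrt{2 g} = \sqrt{2} \sqrt{g}$)
$\left(43411 + \frac{-7683 + 11227}{-10281 + 3304}\right) \left(\left(-57\right) 103 + 15 \left(93 + Z{\left(-4,t{\left(-4 \right)} \right)}\right)\right) = \left(43411 + \frac{-7683 + 11227}{-10281 + 3304}\right) \left(\left(-57\right) 103 + 15 \left(93 + \sqrt{2} \sqrt{-4}\right)\right) = \left(43411 + \frac{3544}{-6977}\right) \left(-5871 + 15 \left(93 + \sqrt{2} \cdot 2 i\right)\right) = \left(43411 + 3544 \left(- \frac{1}{6977}\right)\right) \left(-5871 + 15 \left(93 + 2 i \sqrt{2}\right)\right) = \left(43411 - \frac{3544}{6977}\right) \left(-5871 + \left(1395 + 30 i \sqrt{2}\right)\right) = \frac{302875003 \left(-4476 + 30 i \sqrt{2}\right)}{6977} = - \frac{1355668513428}{6977} + \frac{9086250090 i \sqrt{2}}{6977}$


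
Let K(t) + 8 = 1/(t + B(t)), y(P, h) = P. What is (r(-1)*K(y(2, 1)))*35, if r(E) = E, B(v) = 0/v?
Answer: 525/2 ≈ 262.50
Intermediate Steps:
B(v) = 0
K(t) = -8 + 1/t (K(t) = -8 + 1/(t + 0) = -8 + 1/t)
(r(-1)*K(y(2, 1)))*35 = -(-8 + 1/2)*35 = -1*(-15/2)*35 = (15/2)*35 = 525/2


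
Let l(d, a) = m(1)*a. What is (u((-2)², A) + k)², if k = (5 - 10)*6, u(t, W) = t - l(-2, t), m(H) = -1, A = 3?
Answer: 484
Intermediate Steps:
l(d, a) = -a
u(t, W) = 2*t (u(t, W) = t - (-1)*t = t + t = 2*t)
k = -30 (k = -5*6 = -30)
(u((-2)², A) + k)² = (2*(-2)² - 30)² = (2*4 - 30)² = (8 - 30)² = (-22)² = 484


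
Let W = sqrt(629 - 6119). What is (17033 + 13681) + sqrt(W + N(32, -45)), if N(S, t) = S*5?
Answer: 30714 + sqrt(160 + 3*I*sqrt(610)) ≈ 30727.0 + 2.8569*I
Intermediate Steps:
N(S, t) = 5*S
W = 3*I*sqrt(610) (W = sqrt(-5490) = 3*I*sqrt(610) ≈ 74.094*I)
(17033 + 13681) + sqrt(W + N(32, -45)) = (17033 + 13681) + sqrt(3*I*sqrt(610) + 5*32) = 30714 + sqrt(3*I*sqrt(610) + 160) = 30714 + sqrt(160 + 3*I*sqrt(610))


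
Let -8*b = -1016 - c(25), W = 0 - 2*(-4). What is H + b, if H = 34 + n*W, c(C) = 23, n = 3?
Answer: 1503/8 ≈ 187.88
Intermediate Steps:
W = 8 (W = 0 + 8 = 8)
b = 1039/8 (b = -(-1016 - 1*23)/8 = -(-1016 - 23)/8 = -⅛*(-1039) = 1039/8 ≈ 129.88)
H = 58 (H = 34 + 3*8 = 34 + 24 = 58)
H + b = 58 + 1039/8 = 1503/8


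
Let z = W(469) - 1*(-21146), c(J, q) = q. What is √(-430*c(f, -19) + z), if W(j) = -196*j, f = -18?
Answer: 4*I*√3913 ≈ 250.22*I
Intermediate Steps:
z = -70778 (z = -196*469 - 1*(-21146) = -91924 + 21146 = -70778)
√(-430*c(f, -19) + z) = √(-430*(-19) - 70778) = √(8170 - 70778) = √(-62608) = 4*I*√3913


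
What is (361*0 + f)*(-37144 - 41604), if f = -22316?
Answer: 1757340368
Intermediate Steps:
(361*0 + f)*(-37144 - 41604) = (361*0 - 22316)*(-37144 - 41604) = (0 - 22316)*(-78748) = -22316*(-78748) = 1757340368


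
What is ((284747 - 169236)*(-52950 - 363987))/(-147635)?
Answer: 48160809807/147635 ≈ 3.2622e+5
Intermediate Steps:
((284747 - 169236)*(-52950 - 363987))/(-147635) = (115511*(-416937))*(-1/147635) = -48160809807*(-1/147635) = 48160809807/147635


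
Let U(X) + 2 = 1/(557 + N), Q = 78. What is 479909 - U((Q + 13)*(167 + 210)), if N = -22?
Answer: 256752384/535 ≈ 4.7991e+5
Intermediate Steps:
U(X) = -1069/535 (U(X) = -2 + 1/(557 - 22) = -2 + 1/535 = -1069/535)
479909 - U((Q + 13)*(167 + 210)) = 479909 - 1*(-1069/535) = 479909 + 1069/535 = 256752384/535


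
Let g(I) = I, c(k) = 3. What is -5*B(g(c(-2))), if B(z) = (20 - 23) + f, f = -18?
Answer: 105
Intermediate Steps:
B(z) = -21 (B(z) = (20 - 23) - 18 = -3 - 18 = -21)
-5*B(g(c(-2))) = -5*(-21) = 105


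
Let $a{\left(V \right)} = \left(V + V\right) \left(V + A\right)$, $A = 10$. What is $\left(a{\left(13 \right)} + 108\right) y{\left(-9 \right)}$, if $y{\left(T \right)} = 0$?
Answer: $0$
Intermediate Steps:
$a{\left(V \right)} = 2 V \left(10 + V\right)$ ($a{\left(V \right)} = \left(V + V\right) \left(V + 10\right) = 2 V \left(10 + V\right)$)
$\left(a{\left(13 \right)} + 108\right) y{\left(-9 \right)} = \left(2 \cdot 13 \left(10 + 13\right) + 108\right) 0 = \left(2 \cdot 13 \cdot 23 + 108\right) 0 = \left(598 + 108\right) 0 = 706 \cdot 0 = 0$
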